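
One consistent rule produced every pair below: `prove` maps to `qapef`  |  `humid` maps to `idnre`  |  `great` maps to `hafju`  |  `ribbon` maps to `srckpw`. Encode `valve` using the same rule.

wjmef

Shifts by position in prove: pos 0: p→q (+1), pos 1: r→a (+9), pos 2: o→p (+1), pos 3: v→e (+9) — repeating every 2. It's a Vigenère-style cipher with numeric key [1,9]: position i shifts by key[i mod 2].
Applying it to valve: v+1=w, a+9=j, l+1=m, v+9=e, e+1=f.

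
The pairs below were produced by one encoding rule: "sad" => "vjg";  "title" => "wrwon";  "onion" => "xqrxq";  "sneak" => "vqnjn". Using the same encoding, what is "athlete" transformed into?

jwkonwn

The shift depends on letter class: consonant s→v is +3, but vowel a→j is +9. The rule splits by letter class: vowels +9, consonants +3.
For athlete: a(vowel)+9=j, t(cons)+3=w, h(cons)+3=k, l(cons)+3=o, e(vowel)+9=n, t(cons)+3=w, e(vowel)+9=n.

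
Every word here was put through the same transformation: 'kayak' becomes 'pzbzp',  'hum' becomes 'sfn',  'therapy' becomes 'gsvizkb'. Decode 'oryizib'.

This is the alphabet-reversal cipher (Atbash): a becomes z, b becomes y, etc.
Reversing it on oryizib: o↔l, r↔i, y↔b, i↔r, z↔a, i↔r, b↔y.

library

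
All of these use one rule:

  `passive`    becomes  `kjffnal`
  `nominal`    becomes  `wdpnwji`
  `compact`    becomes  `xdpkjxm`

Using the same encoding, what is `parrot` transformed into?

p(15)→k(10) and a(0)→j(9) fit y≡7x+9 (mod 26); the inverse of 7 mod 26 is 15. Treating letters as 0–25, the rule is x ↦ 7x + 9 (mod 26).
On parrot: p(15)→7·15+9≡10=k; a(0)→7·0+9≡9=j; r(17)→7·17+9≡24=y; r(17)→7·17+9≡24=y; o(14)→7·14+9≡3=d; t(19)→7·19+9≡12=m (all mod 26).

kjyydm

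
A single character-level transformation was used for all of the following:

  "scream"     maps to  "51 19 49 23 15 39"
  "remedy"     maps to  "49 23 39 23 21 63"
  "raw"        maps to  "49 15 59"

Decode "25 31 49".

With a=1..z=26, the number is 2·pos + 13.
Decoding 25 31 49: 25→(25−13)÷2=6=f, 31→(31−13)÷2=9=i, 49→(49−13)÷2=18=r.

fir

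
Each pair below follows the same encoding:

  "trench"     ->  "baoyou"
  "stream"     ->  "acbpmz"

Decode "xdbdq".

In trench: t→b is +8, r→a is +9, e→o is +10, n→y is +11 — the shift increases by 1 each position. Each letter shifts forward by (position + 8), i.e. 8, 9, 10, … — the shift grows by one for each successive letter.
Decoding xdbdq: x−8=p, d−9=u, b−10=r, d−11=s, q−12=e.

purse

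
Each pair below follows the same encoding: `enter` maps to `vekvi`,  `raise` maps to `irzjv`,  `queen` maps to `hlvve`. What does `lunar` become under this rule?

It's a constant shift of +17 (ROT17).
Applying it to lunar: l+17=c, u+17=l, n+17=e, a+17=r, r+17=i.

cleri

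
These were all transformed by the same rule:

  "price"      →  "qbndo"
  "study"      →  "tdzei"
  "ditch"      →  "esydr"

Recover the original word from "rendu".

Shifts by position in price: pos 0: p→q (+1), pos 1: r→b (+10), pos 2: i→n (+5), pos 3: c→d (+1), pos 4: e→o (+10) — repeating every 3. It's a Vigenère-style cipher with numeric key [1,10,5]: position i shifts by key[i mod 3].
Undoing it on rendu: r−1=q, e−10=u, n−5=i, d−1=c, u−10=k.

quick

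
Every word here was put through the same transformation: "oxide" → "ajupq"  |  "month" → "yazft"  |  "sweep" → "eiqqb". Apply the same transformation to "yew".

kqi

Compare letters: o→a is +12, x→j is +12, i→u is +12 — a constant shift. Each letter is shifted forward by 12 in the alphabet (a Caesar shift of +12).
Applying it to yew: y+12=k, e+12=q, w+12=i.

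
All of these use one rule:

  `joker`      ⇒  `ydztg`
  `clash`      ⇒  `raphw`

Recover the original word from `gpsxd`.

radio

Compare letters: j→y is +15, o→d is +15, k→z is +15 — a constant shift. It's a constant shift of +15 (ROT15).
Decoding gpsxd: g−15=r, p−15=a, s−15=d, x−15=i, d−15=o.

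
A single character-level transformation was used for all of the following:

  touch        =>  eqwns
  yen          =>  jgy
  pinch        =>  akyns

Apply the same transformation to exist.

gikde

The rule splits by letter class: vowels +2, consonants +11.
Applying it to exist: e(vowel)+2=g, x(cons)+11=i, i(vowel)+2=k, s(cons)+11=d, t(cons)+11=e.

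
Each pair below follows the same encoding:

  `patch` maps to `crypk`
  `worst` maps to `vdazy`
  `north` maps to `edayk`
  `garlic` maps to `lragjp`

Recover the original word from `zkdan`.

p(15)→c(2) and a(0)→r(17) fit y≡25x+17 (mod 26); the inverse of 25 mod 26 is 25. Treating letters as 0–25, the rule is x ↦ 25x + 17 (mod 26).
Undoing it on zkdan: z(25)→25·(25−17)≡18=s; k(10)→25·(10−17)≡7=h; d(3)→25·(3−17)≡14=o; a(0)→25·(0−17)≡17=r; n(13)→25·(13−17)≡4=e (all mod 26).

shore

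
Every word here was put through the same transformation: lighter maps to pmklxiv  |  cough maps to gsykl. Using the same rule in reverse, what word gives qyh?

Each letter is shifted forward by 4 in the alphabet (a Caesar shift of +4).
Decoding qyh: q−4=m, y−4=u, h−4=d.

mud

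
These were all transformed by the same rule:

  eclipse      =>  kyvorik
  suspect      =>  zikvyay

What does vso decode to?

Read the word backwards and shift each letter +6.
Undoing it on vso: shift back: v−6=p, s−6=m, o−6=i → pmi; then reverse → imp.

imp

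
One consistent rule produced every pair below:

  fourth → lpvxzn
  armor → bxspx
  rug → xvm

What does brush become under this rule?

hxvyn

Vowels shift forward by 1 and consonants shift forward by 6.
For brush: b(cons)+6=h, r(cons)+6=x, u(vowel)+1=v, s(cons)+6=y, h(cons)+6=n.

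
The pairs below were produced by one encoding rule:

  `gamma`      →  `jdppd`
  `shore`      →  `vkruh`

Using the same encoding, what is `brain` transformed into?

eudlq

Compare letters: g→j is +3, a→d is +3, m→p is +3 — a constant shift. Every letter moves 3 places later in the alphabet, wrapping around z→a.
On brain: b+3=e, r+3=u, a+3=d, i+3=l, n+3=q.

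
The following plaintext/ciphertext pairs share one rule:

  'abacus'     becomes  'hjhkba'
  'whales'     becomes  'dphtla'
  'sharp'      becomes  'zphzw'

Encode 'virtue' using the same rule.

cqybbm

Shifts by position in abacus: pos 0: a→h (+7), pos 1: b→j (+8), pos 2: a→h (+7), pos 3: c→k (+8) — repeating every 2. A repeating key of period 2 is used — shifts +7, +8 over and over.
For virtue: v+7=c, i+8=q, r+7=y, t+8=b, u+7=b, e+8=m.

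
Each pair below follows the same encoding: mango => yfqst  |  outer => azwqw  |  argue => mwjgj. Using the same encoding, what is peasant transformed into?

bjdefqf

Shifts by position in mango: pos 0: m→y (+12), pos 1: a→f (+5), pos 2: n→q (+3), pos 3: g→s (+12), pos 4: o→t (+5) — repeating every 3. A repeating key of period 3 is used — shifts +12, +5, +3 over and over.
On peasant: p+12=b, e+5=j, a+3=d, s+12=e, a+5=f, n+3=q, t+12=f.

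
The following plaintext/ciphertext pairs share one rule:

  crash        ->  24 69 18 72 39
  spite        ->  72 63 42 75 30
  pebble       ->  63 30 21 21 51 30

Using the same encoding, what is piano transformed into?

c(#3)→24 and r(#18)→69: differences scale by 3, so n = 3·pos + 15. The formula is n = 3×(alphabet index, a=1) + 15.
Applying it to piano: p=16→63, i=9→42, a=1→18, n=14→57, o=15→60.

63 42 18 57 60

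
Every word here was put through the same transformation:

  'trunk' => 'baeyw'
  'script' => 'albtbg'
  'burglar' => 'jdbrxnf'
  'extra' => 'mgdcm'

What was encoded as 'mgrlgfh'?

exhaust

The shift increases by 1 at each position, starting from +8: 8, 9, 10, ….
Reversing it on mgrlgfh: m−8=e, g−9=x, r−10=h, l−11=a, g−12=u, f−13=s, h−14=t.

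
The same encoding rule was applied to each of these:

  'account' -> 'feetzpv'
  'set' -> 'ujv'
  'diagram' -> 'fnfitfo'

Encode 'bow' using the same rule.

The shift depends on letter class: consonant c→e is +2, but vowel a→f is +5. Vowels shift forward by 5 and consonants shift forward by 2.
Applying it to bow: b(cons)+2=d, o(vowel)+5=t, w(cons)+2=y.

dty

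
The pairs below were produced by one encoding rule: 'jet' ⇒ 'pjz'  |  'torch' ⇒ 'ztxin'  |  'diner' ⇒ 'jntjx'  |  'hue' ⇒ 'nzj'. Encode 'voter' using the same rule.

btzjx

The shift depends on letter class: consonant j→p is +6, but vowel e→j is +5. The rule splits by letter class: vowels +5, consonants +6.
On voter: v(cons)+6=b, o(vowel)+5=t, t(cons)+6=z, e(vowel)+5=j, r(cons)+6=x.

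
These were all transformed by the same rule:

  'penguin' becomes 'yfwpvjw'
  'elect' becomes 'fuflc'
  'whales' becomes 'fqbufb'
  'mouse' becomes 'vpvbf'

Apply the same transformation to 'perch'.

yfalq

The shift depends on letter class: consonant p→y is +9, but vowel e→f is +1. Two shifts are in play — +1 for a/e/i/o/u, +9 for every other letter.
For perch: p(cons)+9=y, e(vowel)+1=f, r(cons)+9=a, c(cons)+9=l, h(cons)+9=q.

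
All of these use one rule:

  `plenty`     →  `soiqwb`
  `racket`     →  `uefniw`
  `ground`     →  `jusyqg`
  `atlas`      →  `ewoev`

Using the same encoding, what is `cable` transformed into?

feeoi

The shift depends on letter class: consonant p→s is +3, but vowel e→i is +4. The rule splits by letter class: vowels +4, consonants +3.
On cable: c(cons)+3=f, a(vowel)+4=e, b(cons)+3=e, l(cons)+3=o, e(vowel)+4=i.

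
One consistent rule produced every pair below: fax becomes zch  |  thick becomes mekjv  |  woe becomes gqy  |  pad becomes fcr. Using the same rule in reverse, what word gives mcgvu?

The output letters match the input read backwards, each shifted +2: fax reversed is xaf. Two steps: reverse the string, then apply a Caesar shift of +2.
Decoding mcgvu: shift back: m−2=k, c−2=a, g−2=e, v−2=t, u−2=s → kaets; then reverse → steak.

steak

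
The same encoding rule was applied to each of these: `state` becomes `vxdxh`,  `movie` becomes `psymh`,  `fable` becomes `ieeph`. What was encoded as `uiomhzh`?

relieve

It's a Vigenère-style cipher with numeric key [3,4]: position i shifts by key[i mod 2].
Decoding uiomhzh: u−3=r, i−4=e, o−3=l, m−4=i, h−3=e, z−4=v, h−3=e.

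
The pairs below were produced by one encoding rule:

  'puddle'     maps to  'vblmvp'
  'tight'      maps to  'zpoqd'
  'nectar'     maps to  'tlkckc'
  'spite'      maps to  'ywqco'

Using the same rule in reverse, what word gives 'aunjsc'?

unfair

In puddle: p→v is +6, u→b is +7, d→l is +8, d→m is +9 — the shift increases by 1 each position. Each letter shifts forward by (position + 6), i.e. 6, 7, 8, … — the shift grows by one for each successive letter.
Reversing it on aunjsc: a−6=u, u−7=n, n−8=f, j−9=a, s−10=i, c−11=r.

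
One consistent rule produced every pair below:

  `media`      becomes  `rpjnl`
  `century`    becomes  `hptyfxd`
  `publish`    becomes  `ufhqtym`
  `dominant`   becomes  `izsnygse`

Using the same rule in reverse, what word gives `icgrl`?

drama

It's a Vigenère-style cipher with numeric key [5,11,6]: position i shifts by key[i mod 3].
Undoing it on icgrl: i−5=d, c−11=r, g−6=a, r−5=m, l−11=a.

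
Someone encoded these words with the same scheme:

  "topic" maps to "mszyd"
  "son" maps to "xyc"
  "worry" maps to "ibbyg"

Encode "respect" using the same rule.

The output letters match the input read backwards, each shifted +10: topic reversed is cipot. Read the word backwards and shift each letter +10.
For respect: reverse → tcepser; then shift: t+10=d, c+10=m, e+10=o, p+10=z, s+10=c, e+10=o, r+10=b.

dmozcob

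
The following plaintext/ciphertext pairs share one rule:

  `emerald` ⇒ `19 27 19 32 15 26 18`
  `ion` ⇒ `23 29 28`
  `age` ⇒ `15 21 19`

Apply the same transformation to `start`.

33 34 15 32 34

e is letter #5 and maps to 19: an offset of 14. The number is (letter's place in the alphabet, a=1) + 14.
On start: s=19→33, t=20→34, a=1→15, r=18→32, t=20→34.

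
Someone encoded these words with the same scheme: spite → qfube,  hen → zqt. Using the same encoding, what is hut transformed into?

fgt

The output letters match the input read backwards, each shifted +12: spite reversed is etips. Two steps: reverse the string, then apply a Caesar shift of +12.
Applying it to hut: reverse → tuh; then shift: t+12=f, u+12=g, h+12=t.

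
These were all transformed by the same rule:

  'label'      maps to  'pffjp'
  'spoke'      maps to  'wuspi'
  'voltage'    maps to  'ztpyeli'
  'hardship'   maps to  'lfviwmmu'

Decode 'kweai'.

Shifts by position in label: pos 0: l→p (+4), pos 1: a→f (+5), pos 2: b→f (+4), pos 3: e→j (+5) — repeating every 2. The shifts repeat in a cycle of length 2: positions 0,1,… shift by +4, +5, then the pattern repeats.
Undoing it on kweai: k−4=g, w−5=r, e−4=a, a−5=v, i−4=e.

grave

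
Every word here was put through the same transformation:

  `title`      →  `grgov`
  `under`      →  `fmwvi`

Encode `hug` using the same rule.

This is the alphabet-reversal cipher (Atbash): a becomes z, b becomes y, etc.
For hug: h↔s, u↔f, g↔t.

sft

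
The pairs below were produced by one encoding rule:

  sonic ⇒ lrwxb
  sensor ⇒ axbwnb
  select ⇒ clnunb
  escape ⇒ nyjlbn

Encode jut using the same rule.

cds

The word is reversed, then every letter is shifted forward by 9.
On jut: reverse → tuj; then shift: t+9=c, u+9=d, j+9=s.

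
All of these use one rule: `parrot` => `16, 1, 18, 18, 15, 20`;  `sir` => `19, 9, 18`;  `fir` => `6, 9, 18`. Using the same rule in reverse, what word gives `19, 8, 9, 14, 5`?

Letters become their 1-indexed alphabet positions: a=1 … z=26.
Decoding 19, 8, 9, 14, 5: 19=s, 8=h, 9=i, 14=n, 5=e.

shine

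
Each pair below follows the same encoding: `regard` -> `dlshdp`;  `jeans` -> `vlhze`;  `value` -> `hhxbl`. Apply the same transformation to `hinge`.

The shift depends on letter class: consonant r→d is +12, but vowel e→l is +7. Vowels shift forward by 7 and consonants shift forward by 12.
Applying it to hinge: h(cons)+12=t, i(vowel)+7=p, n(cons)+12=z, g(cons)+12=s, e(vowel)+7=l.

tpzsl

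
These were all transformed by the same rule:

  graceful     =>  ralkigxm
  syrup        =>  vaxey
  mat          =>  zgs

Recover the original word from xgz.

tar

The output letters match the input read backwards, each shifted +6: graceful reversed is lufecarg. Two steps: reverse the string, then apply a Caesar shift of +6.
Reversing it on xgz: shift back: x−6=r, g−6=a, z−6=t → rat; then reverse → tar.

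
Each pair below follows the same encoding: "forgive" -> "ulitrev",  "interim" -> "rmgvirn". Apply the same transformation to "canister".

xzmrhgvi

Each pair mirrors across the alphabet (f↔u, o↔l, r↔i): positions sum to 25. Letters are reflected about the middle of the alphabet (position → 25−position): Atbash.
For canister: c↔x, a↔z, n↔m, i↔r, s↔h, t↔g, e↔v, r↔i.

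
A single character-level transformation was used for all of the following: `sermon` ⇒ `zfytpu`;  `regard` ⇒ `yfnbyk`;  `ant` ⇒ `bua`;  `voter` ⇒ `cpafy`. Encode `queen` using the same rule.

The shift depends on letter class: consonant s→z is +7, but vowel e→f is +1. Vowels shift forward by 1 and consonants shift forward by 7.
Applying it to queen: q(cons)+7=x, u(vowel)+1=v, e(vowel)+1=f, e(vowel)+1=f, n(cons)+7=u.

xvffu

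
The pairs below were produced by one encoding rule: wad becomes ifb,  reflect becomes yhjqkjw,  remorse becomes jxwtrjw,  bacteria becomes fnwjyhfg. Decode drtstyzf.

The output letters match the input read backwards, each shifted +5: wad reversed is daw. Two steps: reverse the string, then apply a Caesar shift of +5.
Undoing it on drtstyzf: shift back: d−5=y, r−5=m, t−5=o, s−5=n, t−5=o, y−5=t, z−5=u, f−5=a → ymonotua; then reverse → autonomy.

autonomy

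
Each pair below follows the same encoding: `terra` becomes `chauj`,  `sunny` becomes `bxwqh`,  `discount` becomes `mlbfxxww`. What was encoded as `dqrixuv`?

Shifts by position in terra: pos 0: t→c (+9), pos 1: e→h (+3), pos 2: r→a (+9), pos 3: r→u (+3) — repeating every 2. The shifts repeat in a cycle of length 2: positions 0,1,… shift by +9, +3, then the pattern repeats.
Undoing it on dqrixuv: d−9=u, q−3=n, r−9=i, i−3=f, x−9=o, u−3=r, v−9=m.

uniform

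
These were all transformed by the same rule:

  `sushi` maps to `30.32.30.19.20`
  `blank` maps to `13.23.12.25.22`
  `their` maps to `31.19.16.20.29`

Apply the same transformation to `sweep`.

s is letter #19 and maps to 30: an offset of 11. The number is (letter's place in the alphabet, a=1) + 11.
For sweep: s=19→30, w=23→34, e=5→16, e=5→16, p=16→27.

30.34.16.16.27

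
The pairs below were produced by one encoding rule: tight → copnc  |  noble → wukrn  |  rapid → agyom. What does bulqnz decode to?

socket

Shifts by position in tight: pos 0: t→c (+9), pos 1: i→o (+6), pos 2: g→p (+9), pos 3: h→n (+6) — repeating every 2. The shifts repeat in a cycle of length 2: positions 0,1,… shift by +9, +6, then the pattern repeats.
Undoing it on bulqnz: b−9=s, u−6=o, l−9=c, q−6=k, n−9=e, z−6=t.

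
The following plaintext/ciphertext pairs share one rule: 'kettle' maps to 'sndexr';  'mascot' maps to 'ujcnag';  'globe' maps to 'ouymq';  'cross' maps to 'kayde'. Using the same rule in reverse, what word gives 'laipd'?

Each letter shifts forward by (position + 8), i.e. 8, 9, 10, … — the shift grows by one for each successive letter.
Reversing it on laipd: l−8=d, a−9=r, i−10=y, p−11=e, d−12=r.

dryer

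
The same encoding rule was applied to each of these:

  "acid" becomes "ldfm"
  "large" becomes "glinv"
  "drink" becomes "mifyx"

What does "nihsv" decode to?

Treating letters as 0–25, the rule is x ↦ 9x + 11 (mod 26).
Reversing it on nihsv: n(13)→3·(13−11)≡6=g; i(8)→3·(8−11)≡17=r; h(7)→3·(7−11)≡14=o; s(18)→3·(18−11)≡21=v; v(21)→3·(21−11)≡4=e (all mod 26).

grove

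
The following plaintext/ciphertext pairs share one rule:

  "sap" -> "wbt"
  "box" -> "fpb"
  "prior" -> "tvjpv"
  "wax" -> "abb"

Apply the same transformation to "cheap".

glfbt

The rule splits by letter class: vowels +1, consonants +4.
On cheap: c(cons)+4=g, h(cons)+4=l, e(vowel)+1=f, a(vowel)+1=b, p(cons)+4=t.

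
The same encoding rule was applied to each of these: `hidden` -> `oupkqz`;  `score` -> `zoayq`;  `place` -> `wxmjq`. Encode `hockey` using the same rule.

oaorqk

It's a Vigenère-style cipher with numeric key [7,12,12]: position i shifts by key[i mod 3].
Applying it to hockey: h+7=o, o+12=a, c+12=o, k+7=r, e+12=q, y+12=k.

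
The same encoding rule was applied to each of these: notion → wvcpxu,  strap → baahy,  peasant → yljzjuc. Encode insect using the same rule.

A repeating key of period 2 is used — shifts +9, +7 over and over.
On insect: i+9=r, n+7=u, s+9=b, e+7=l, c+9=l, t+7=a.

rublla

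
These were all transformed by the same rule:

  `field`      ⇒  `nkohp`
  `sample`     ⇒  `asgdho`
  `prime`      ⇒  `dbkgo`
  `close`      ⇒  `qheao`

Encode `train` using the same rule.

zbskf

f(5)→n(13) and i(8)→k(10) fit y≡25x+18 (mod 26); the inverse of 25 mod 26 is 25. This is an affine cipher: with a=0,…,z=25, each position x becomes (25x+18) mod 26.
On train: t(19)→25·19+18≡25=z; r(17)→25·17+18≡1=b; a(0)→25·0+18≡18=s; i(8)→25·8+18≡10=k; n(13)→25·13+18≡5=f (all mod 26).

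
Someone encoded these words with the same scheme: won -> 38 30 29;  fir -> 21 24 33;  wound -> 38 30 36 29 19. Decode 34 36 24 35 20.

The number is (letter's place in the alphabet, a=1) + 15.
Reversing it on 34 36 24 35 20: 34→(34−15)÷1=19=s, 36→(36−15)÷1=21=u, 24→(24−15)÷1=9=i, 35→(35−15)÷1=20=t, 20→(20−15)÷1=5=e.

suite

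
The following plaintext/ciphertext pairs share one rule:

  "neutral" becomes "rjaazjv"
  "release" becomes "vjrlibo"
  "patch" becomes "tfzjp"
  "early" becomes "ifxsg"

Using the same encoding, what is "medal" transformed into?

Each letter shifts forward by (position + 4), i.e. 4, 5, 6, … — the shift grows by one for each successive letter.
Applying it to medal: m+4=q, e+5=j, d+6=j, a+7=h, l+8=t.

qjjht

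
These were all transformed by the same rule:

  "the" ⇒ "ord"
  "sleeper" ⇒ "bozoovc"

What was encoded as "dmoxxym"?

connect

The output letters match the input read backwards, each shifted +10: the reversed is eht. The word is reversed, then every letter is shifted forward by 10.
Reversing it on dmoxxym: shift back: d−10=t, m−10=c, o−10=e, x−10=n, x−10=n, y−10=o, m−10=c → tcennoc; then reverse → connect.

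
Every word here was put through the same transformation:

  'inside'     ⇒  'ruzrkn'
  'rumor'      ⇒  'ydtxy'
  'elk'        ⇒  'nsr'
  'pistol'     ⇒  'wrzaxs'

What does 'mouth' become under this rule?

The shift depends on letter class: consonant n→u is +7, but vowel i→r is +9. Two shifts are in play — +9 for a/e/i/o/u, +7 for every other letter.
For mouth: m(cons)+7=t, o(vowel)+9=x, u(vowel)+9=d, t(cons)+7=a, h(cons)+7=o.

txdao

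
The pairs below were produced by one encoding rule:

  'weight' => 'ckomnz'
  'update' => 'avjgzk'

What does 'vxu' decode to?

Every letter moves 6 places later in the alphabet, wrapping around z→a.
Reversing it on vxu: v−6=p, x−6=r, u−6=o.

pro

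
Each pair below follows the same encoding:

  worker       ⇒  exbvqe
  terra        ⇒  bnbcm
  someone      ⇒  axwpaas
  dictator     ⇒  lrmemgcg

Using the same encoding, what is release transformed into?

znvpmfs

In worker: w→e is +8, o→x is +9, r→b is +10, k→v is +11 — the shift increases by 1 each position. Each letter shifts forward by (position + 8), i.e. 8, 9, 10, … — the shift grows by one for each successive letter.
For release: r+8=z, e+9=n, l+10=v, e+11=p, a+12=m, s+13=f, e+14=s.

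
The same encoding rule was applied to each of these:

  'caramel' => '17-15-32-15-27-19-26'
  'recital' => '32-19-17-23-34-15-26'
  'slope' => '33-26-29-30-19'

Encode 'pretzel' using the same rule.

30-32-19-34-40-19-26

c is letter #3 and maps to 17: an offset of 14. Letters become their 1-based position plus 14 (so a→15, b→16, …).
On pretzel: p=16→30, r=18→32, e=5→19, t=20→34, z=26→40, e=5→19, l=12→26.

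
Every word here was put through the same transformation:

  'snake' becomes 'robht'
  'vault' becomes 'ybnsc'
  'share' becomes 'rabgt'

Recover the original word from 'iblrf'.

This is an affine cipher: with a=0,…,z=25, each position x becomes (11x+1) mod 26.
Decoding iblrf: i(8)→19·(8−1)≡3=d; b(1)→19·(1−1)≡0=a; l(11)→19·(11−1)≡8=i; r(17)→19·(17−1)≡18=s; f(5)→19·(5−1)≡24=y (all mod 26).

daisy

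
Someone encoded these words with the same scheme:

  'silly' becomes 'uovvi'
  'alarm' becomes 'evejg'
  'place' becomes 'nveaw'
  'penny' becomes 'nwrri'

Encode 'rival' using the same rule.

s(18)→u(20) and i(8)→o(14) fit y≡11x+4 (mod 26); the inverse of 11 mod 26 is 19. Each letter's alphabet position (a=0..z=25) is mapped through 11·x+4 mod 26 — an affine cipher.
On rival: r(17)→11·17+4≡9=j; i(8)→11·8+4≡14=o; v(21)→11·21+4≡1=b; a(0)→11·0+4≡4=e; l(11)→11·11+4≡21=v (all mod 26).

jobev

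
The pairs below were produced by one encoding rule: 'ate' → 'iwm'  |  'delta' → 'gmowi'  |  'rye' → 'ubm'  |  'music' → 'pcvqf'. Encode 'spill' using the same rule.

The rule splits by letter class: vowels +8, consonants +3.
For spill: s(cons)+3=v, p(cons)+3=s, i(vowel)+8=q, l(cons)+3=o, l(cons)+3=o.

vsqoo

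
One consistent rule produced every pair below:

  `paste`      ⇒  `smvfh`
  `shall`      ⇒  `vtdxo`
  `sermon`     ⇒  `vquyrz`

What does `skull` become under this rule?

The shifts repeat in a cycle of length 2: positions 0,1,… shift by +3, +12, then the pattern repeats.
Applying it to skull: s+3=v, k+12=w, u+3=x, l+12=x, l+3=o.

vwxxo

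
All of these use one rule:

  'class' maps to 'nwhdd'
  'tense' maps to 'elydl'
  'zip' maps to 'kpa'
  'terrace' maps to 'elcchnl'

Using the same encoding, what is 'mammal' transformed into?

The shift depends on letter class: consonant c→n is +11, but vowel a→h is +7. Vowels shift forward by 7 and consonants shift forward by 11.
On mammal: m(cons)+11=x, a(vowel)+7=h, m(cons)+11=x, m(cons)+11=x, a(vowel)+7=h, l(cons)+11=w.

xhxxhw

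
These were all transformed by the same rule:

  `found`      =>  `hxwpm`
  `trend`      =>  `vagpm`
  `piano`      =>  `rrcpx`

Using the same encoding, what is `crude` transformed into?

eawfn

A repeating key of period 3 is used — shifts +2, +9, +2 over and over.
For crude: c+2=e, r+9=a, u+2=w, d+2=f, e+9=n.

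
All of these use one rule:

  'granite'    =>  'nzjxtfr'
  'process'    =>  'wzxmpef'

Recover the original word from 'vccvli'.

outlaw

The shift increases by 1 at each position, starting from +7: 7, 8, 9, ….
Undoing it on vccvli: v−7=o, c−8=u, c−9=t, v−10=l, l−11=a, i−12=w.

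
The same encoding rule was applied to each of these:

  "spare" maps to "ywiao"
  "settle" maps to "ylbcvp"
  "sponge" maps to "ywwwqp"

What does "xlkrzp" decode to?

In spare: s→y is +6, p→w is +7, a→i is +8, r→a is +9 — the shift increases by 1 each position. Letter i (0-indexed) is shifted by i+6, so successive shifts are 6, 7, 8, ….
Reversing it on xlkrzp: x−6=r, l−7=e, k−8=c, r−9=i, z−10=p, p−11=e.

recipe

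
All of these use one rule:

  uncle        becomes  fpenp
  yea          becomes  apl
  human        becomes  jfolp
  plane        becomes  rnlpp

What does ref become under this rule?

tph

The shift depends on letter class: consonant n→p is +2, but vowel u→f is +11. Two shifts are in play — +11 for a/e/i/o/u, +2 for every other letter.
For ref: r(cons)+2=t, e(vowel)+11=p, f(cons)+2=h.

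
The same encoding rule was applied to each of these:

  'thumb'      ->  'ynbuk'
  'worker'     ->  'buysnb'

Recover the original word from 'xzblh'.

study

In thumb: t→y is +5, h→n is +6, u→b is +7, m→u is +8 — the shift increases by 1 each position. Each letter shifts forward by (position + 5), i.e. 5, 6, 7, … — the shift grows by one for each successive letter.
Undoing it on xzblh: x−5=s, z−6=t, b−7=u, l−8=d, h−9=y.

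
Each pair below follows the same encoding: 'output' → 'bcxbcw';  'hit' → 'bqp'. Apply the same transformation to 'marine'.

The output letters match the input read backwards, each shifted +8: output reversed is tuptuo. Read the word backwards and shift each letter +8.
Applying it to marine: reverse → eniram; then shift: e+8=m, n+8=v, i+8=q, r+8=z, a+8=i, m+8=u.

mvqziu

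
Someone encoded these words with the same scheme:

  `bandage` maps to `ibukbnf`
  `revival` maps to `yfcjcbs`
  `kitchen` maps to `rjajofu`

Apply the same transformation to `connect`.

The shift depends on letter class: consonant b→i is +7, but vowel a→b is +1. The rule splits by letter class: vowels +1, consonants +7.
For connect: c(cons)+7=j, o(vowel)+1=p, n(cons)+7=u, n(cons)+7=u, e(vowel)+1=f, c(cons)+7=j, t(cons)+7=a.

jpuufja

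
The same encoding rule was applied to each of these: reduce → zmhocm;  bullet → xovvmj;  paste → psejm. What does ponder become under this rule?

Treating letters as 0–25, the rule is x ↦ 5x + 18 (mod 26).
Applying it to ponder: p(15)→5·15+18≡15=p; o(14)→5·14+18≡10=k; n(13)→5·13+18≡5=f; d(3)→5·3+18≡7=h; e(4)→5·4+18≡12=m; r(17)→5·17+18≡25=z (all mod 26).

pkfhmz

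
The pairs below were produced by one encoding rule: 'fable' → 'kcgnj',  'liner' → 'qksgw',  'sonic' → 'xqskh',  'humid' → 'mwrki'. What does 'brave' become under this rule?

Shifts by position in fable: pos 0: f→k (+5), pos 1: a→c (+2), pos 2: b→g (+5), pos 3: l→n (+2) — repeating every 2. A repeating key of period 2 is used — shifts +5, +2 over and over.
Applying it to brave: b+5=g, r+2=t, a+5=f, v+2=x, e+5=j.

gtfxj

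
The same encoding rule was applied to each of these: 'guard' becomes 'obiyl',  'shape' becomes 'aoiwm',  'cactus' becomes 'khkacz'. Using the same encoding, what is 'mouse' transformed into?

uvczm

Shifts by position in guard: pos 0: g→o (+8), pos 1: u→b (+7), pos 2: a→i (+8), pos 3: r→y (+7) — repeating every 2. It's a Vigenère-style cipher with numeric key [8,7]: position i shifts by key[i mod 2].
On mouse: m+8=u, o+7=v, u+8=c, s+7=z, e+8=m.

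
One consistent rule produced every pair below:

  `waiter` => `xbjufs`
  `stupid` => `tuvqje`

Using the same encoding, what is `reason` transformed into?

sfbtpo

This is a Caesar cipher with shift 1.
Applying it to reason: r+1=s, e+1=f, a+1=b, s+1=t, o+1=p, n+1=o.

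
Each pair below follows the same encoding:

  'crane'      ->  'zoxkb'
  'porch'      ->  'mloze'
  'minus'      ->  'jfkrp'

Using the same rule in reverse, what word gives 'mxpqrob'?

Each letter is shifted forward by 23 in the alphabet (a Caesar shift of +23).
Undoing it on mxpqrob: m−23=p, x−23=a, p−23=s, q−23=t, r−23=u, o−23=r, b−23=e.

pasture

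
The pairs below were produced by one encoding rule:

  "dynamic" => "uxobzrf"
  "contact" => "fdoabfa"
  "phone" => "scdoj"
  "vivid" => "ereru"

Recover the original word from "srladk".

d(3)→u(20) and y(24)→x(23) fit y≡15x+1 (mod 26); the inverse of 15 mod 26 is 7. Treating letters as 0–25, the rule is x ↦ 15x + 1 (mod 26).
Undoing it on srladk: s(18)→7·(18−1)≡15=p; r(17)→7·(17−1)≡8=i; l(11)→7·(11−1)≡18=s; a(0)→7·(0−1)≡19=t; d(3)→7·(3−1)≡14=o; k(10)→7·(10−1)≡11=l (all mod 26).

pistol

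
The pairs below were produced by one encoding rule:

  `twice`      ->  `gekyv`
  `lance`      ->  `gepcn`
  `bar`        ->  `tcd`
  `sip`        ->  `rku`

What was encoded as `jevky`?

The output letters match the input read backwards, each shifted +2: twice reversed is eciwt. Read the word backwards and shift each letter +2.
Undoing it on jevky: shift back: j−2=h, e−2=c, v−2=t, k−2=i, y−2=w → hctiw; then reverse → witch.

witch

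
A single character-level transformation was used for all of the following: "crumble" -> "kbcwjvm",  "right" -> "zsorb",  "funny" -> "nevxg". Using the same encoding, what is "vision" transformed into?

dsaswx

Shifts by position in crumble: pos 0: c→k (+8), pos 1: r→b (+10), pos 2: u→c (+8), pos 3: m→w (+10) — repeating every 2. A repeating key of period 2 is used — shifts +8, +10 over and over.
For vision: v+8=d, i+10=s, s+8=a, i+10=s, o+8=w, n+10=x.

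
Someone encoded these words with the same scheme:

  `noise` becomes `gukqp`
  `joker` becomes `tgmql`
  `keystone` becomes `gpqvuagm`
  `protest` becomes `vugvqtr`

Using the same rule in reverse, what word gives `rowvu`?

The output letters match the input read backwards, each shifted +2: noise reversed is esion. The word is reversed, then every letter is shifted forward by 2.
Decoding rowvu: shift back: r−2=p, o−2=m, w−2=u, v−2=t, u−2=s → pmuts; then reverse → stump.

stump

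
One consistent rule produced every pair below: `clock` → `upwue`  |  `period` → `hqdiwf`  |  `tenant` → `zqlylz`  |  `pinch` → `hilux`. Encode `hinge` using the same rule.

xilmq

This is an affine cipher: with a=0,…,z=25, each position x becomes (11x+24) mod 26.
On hinge: h(7)→11·7+24≡23=x; i(8)→11·8+24≡8=i; n(13)→11·13+24≡11=l; g(6)→11·6+24≡12=m; e(4)→11·4+24≡16=q (all mod 26).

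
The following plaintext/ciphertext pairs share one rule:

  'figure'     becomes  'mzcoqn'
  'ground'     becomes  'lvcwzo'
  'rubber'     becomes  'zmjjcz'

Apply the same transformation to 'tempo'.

wxumb

The output letters match the input read backwards, each shifted +8: figure reversed is erugif. Two steps: reverse the string, then apply a Caesar shift of +8.
Applying it to tempo: reverse → opmet; then shift: o+8=w, p+8=x, m+8=u, e+8=m, t+8=b.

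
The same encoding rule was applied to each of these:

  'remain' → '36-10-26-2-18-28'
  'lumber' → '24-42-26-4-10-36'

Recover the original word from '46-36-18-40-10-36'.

writer

r(#18)→36 and e(#5)→10: differences scale by 2, so n = 2·pos + 0. Each letter becomes 2×(its alphabet position, a=1..z=26).
Reversing it on 46-36-18-40-10-36: 46→(46−0)÷2=23=w, 36→(36−0)÷2=18=r, 18→(18−0)÷2=9=i, 40→(40−0)÷2=20=t, 10→(10−0)÷2=5=e, 36→(36−0)÷2=18=r.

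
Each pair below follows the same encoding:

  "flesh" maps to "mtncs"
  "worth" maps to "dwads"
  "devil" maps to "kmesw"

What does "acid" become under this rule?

hkrn

In flesh: f→m is +7, l→t is +8, e→n is +9, s→c is +10 — the shift increases by 1 each position. Each letter shifts forward by (position + 7), i.e. 7, 8, 9, … — the shift grows by one for each successive letter.
On acid: a+7=h, c+8=k, i+9=r, d+10=n.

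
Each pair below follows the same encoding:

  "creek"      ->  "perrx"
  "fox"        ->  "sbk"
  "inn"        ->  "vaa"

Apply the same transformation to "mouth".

Compare letters: c→p is +13, r→e is +13, e→r is +13 — a constant shift. Every letter moves 13 places later in the alphabet, wrapping around z→a.
Applying it to mouth: m+13=z, o+13=b, u+13=h, t+13=g, h+13=u.

zbhgu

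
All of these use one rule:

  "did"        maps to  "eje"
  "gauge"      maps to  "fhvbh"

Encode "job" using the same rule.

cpk

Two steps: reverse the string, then apply a Caesar shift of +1.
On job: reverse → boj; then shift: b+1=c, o+1=p, j+1=k.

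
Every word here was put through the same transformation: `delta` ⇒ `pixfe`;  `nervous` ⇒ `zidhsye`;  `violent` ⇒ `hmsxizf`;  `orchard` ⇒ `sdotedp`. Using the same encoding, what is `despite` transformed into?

The shift depends on letter class: consonant d→p is +12, but vowel e→i is +4. The rule splits by letter class: vowels +4, consonants +12.
On despite: d(cons)+12=p, e(vowel)+4=i, s(cons)+12=e, p(cons)+12=b, i(vowel)+4=m, t(cons)+12=f, e(vowel)+4=i.

piebmfi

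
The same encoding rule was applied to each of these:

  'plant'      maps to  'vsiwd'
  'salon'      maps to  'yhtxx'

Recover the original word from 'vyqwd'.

In plant: p→v is +6, l→s is +7, a→i is +8, n→w is +9 — the shift increases by 1 each position. Letter i (0-indexed) is shifted by i+6, so successive shifts are 6, 7, 8, ….
Decoding vyqwd: v−6=p, y−7=r, q−8=i, w−9=n, d−10=t.

print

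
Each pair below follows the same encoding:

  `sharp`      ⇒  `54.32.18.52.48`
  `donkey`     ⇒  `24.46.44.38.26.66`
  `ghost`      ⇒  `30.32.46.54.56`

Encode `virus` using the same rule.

With a=1..z=26, the number is 2·pos + 16.
For virus: v=22→60, i=9→34, r=18→52, u=21→58, s=19→54.

60.34.52.58.54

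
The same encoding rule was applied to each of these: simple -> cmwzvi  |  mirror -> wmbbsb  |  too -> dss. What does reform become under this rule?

The shift depends on letter class: consonant s→c is +10, but vowel i→m is +4. Vowels shift forward by 4 and consonants shift forward by 10.
On reform: r(cons)+10=b, e(vowel)+4=i, f(cons)+10=p, o(vowel)+4=s, r(cons)+10=b, m(cons)+10=w.

bipsbw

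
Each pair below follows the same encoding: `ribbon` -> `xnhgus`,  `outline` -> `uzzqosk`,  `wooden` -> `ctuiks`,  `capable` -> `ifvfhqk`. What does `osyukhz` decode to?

A repeating key of period 2 is used — shifts +6, +5 over and over.
Decoding osyukhz: o−6=i, s−5=n, y−6=s, u−5=p, k−6=e, h−5=c, z−6=t.

inspect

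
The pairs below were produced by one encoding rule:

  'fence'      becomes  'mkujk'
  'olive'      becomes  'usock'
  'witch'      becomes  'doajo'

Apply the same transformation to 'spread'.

The shift depends on letter class: consonant f→m is +7, but vowel e→k is +6. The rule splits by letter class: vowels +6, consonants +7.
For spread: s(cons)+7=z, p(cons)+7=w, r(cons)+7=y, e(vowel)+6=k, a(vowel)+6=g, d(cons)+7=k.

zwykgk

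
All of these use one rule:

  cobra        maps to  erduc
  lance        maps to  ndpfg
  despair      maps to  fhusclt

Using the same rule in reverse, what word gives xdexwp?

Shifts by position in cobra: pos 0: c→e (+2), pos 1: o→r (+3), pos 2: b→d (+2), pos 3: r→u (+3) — repeating every 2. A repeating key of period 2 is used — shifts +2, +3 over and over.
Decoding xdexwp: x−2=v, d−3=a, e−2=c, x−3=u, w−2=u, p−3=m.

vacuum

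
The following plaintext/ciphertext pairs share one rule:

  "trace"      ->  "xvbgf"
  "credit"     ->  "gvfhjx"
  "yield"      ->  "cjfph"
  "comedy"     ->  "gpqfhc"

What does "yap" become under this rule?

cbt

The rule splits by letter class: vowels +1, consonants +4.
For yap: y(cons)+4=c, a(vowel)+1=b, p(cons)+4=t.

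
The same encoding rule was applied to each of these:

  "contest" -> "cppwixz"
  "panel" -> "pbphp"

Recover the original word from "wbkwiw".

waiter

In contest: c→c is +0, o→p is +1, n→p is +2, t→w is +3 — the shift increases by 1 each position. Letter i (0-indexed) is shifted by i+0, so successive shifts are 0, 1, 2, ….
Reversing it on wbkwiw: w−0=w, b−1=a, k−2=i, w−3=t, i−4=e, w−5=r.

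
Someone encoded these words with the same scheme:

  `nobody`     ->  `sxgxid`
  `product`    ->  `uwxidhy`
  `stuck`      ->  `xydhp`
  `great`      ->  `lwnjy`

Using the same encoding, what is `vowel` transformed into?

axbnq

The shift depends on letter class: consonant n→s is +5, but vowel o→x is +9. The rule splits by letter class: vowels +9, consonants +5.
For vowel: v(cons)+5=a, o(vowel)+9=x, w(cons)+5=b, e(vowel)+9=n, l(cons)+5=q.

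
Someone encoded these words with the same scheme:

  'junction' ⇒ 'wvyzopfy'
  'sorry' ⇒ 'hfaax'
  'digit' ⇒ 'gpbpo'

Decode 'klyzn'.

lance

j(9)→w(22) and u(20)→v(21) fit y≡7x+11 (mod 26); the inverse of 7 mod 26 is 15. Treating letters as 0–25, the rule is x ↦ 7x + 11 (mod 26).
Undoing it on klyzn: k(10)→15·(10−11)≡11=l; l(11)→15·(11−11)≡0=a; y(24)→15·(24−11)≡13=n; z(25)→15·(25−11)≡2=c; n(13)→15·(13−11)≡4=e (all mod 26).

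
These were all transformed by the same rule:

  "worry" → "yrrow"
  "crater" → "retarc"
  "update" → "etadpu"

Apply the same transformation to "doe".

The output letters match the input read backwards: worry reversed is yrrow. It's just the letters in reverse order.
On doe: reverse → eod.

eod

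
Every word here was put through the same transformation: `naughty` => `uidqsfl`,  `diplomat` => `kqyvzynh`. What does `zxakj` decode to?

In naughty: n→u is +7, a→i is +8, u→d is +9, g→q is +10 — the shift increases by 1 each position. The shift increases by 1 at each position, starting from +7: 7, 8, 9, ….
Undoing it on zxakj: z−7=s, x−8=p, a−9=r, k−10=a, j−11=y.

spray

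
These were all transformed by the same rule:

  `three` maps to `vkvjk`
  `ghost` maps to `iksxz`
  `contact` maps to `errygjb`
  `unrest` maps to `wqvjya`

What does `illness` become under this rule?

The shift increases by 1 at each position, starting from +2: 2, 3, 4, ….
Applying it to illness: i+2=k, l+3=o, l+4=p, n+5=s, e+6=k, s+7=z, s+8=a.

kopskza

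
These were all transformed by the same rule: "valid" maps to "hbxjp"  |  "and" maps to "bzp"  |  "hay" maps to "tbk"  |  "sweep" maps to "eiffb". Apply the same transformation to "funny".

rvzzk

The shift depends on letter class: consonant v→h is +12, but vowel a→b is +1. Two shifts are in play — +1 for a/e/i/o/u, +12 for every other letter.
For funny: f(cons)+12=r, u(vowel)+1=v, n(cons)+12=z, n(cons)+12=z, y(cons)+12=k.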